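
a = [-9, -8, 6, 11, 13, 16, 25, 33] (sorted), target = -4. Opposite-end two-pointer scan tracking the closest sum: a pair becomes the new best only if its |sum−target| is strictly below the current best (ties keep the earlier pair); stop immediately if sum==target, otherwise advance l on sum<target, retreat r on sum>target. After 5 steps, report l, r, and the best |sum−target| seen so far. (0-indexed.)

l=0 r=7: -9+33=24 d=28 *, r--
l=0 r=6: -9+25=16 d=20 *, r--
l=0 r=5: -9+16=7 d=11 *, r--
l=0 r=4: -9+13=4 d=8 *, r--
l=0 r=3: -9+11=2 d=6 *, r--

l=0, r=2, best |Δ|=6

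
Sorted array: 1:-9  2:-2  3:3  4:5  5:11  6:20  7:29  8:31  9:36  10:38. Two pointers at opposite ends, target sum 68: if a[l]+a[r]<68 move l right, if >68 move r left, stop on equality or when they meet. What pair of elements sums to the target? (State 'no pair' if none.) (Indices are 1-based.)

no pair

[1,10] -9+38=29 <68 → l++
[2,10] -2+38=36 <68 → l++
[3,10] 3+38=41 <68 → l++
[4,10] 5+38=43 <68 → l++
[5,10] 11+38=49 <68 → l++
[6,10] 20+38=58 <68 → l++
[7,10] 29+38=67 <68 → l++
[8,10] 31+38=69 >68 → r--
[8,9] 31+36=67 <68 → l++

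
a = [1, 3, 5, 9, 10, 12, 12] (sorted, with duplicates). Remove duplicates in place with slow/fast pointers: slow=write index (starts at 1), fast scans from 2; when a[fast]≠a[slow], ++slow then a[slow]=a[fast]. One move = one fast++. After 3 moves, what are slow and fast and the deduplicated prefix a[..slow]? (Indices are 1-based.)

slow=1 fast=2: a[fast]=3≠a[slow]=1 write a[2]=3, slow++,fast++
slow=2 fast=3: a[fast]=5≠a[slow]=3 write a[3]=5, slow++,fast++
slow=3 fast=4: a[fast]=9≠a[slow]=5 write a[4]=9, slow++,fast++

slow=4, fast=5, prefix=[1, 3, 5, 9]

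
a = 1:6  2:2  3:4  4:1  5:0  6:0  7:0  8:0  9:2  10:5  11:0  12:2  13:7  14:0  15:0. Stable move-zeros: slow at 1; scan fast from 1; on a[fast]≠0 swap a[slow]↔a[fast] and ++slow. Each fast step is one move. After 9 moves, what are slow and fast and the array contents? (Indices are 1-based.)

slow=6, fast=10, a=[6, 2, 4, 1, 2, 0, 0, 0, 0, 5, 0, 2, 7, 0, 0]

slow=1 fast=1: a[fast]=6≠0 swap→a[1]=6, slow++,fast++
slow=2 fast=2: a[fast]=2≠0 swap→a[2]=2, slow++,fast++
slow=3 fast=3: a[fast]=4≠0 swap→a[3]=4, slow++,fast++
slow=4 fast=4: a[fast]=1≠0 swap→a[4]=1, slow++,fast++
slow=5 fast=5: a[fast]=0, fast++
slow=5 fast=6: a[fast]=0, fast++
slow=5 fast=7: a[fast]=0, fast++
slow=5 fast=8: a[fast]=0, fast++
slow=5 fast=9: a[fast]=2≠0 swap→a[5]=2, slow++,fast++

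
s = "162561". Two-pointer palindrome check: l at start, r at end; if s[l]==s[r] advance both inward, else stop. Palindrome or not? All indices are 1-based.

l=1 r=6: '1'=='1', l++,r--
l=2 r=5: '6'=='6', l++,r--
l=3 r=4: '2'!='5', stop

not a palindrome (mismatch at 3,4)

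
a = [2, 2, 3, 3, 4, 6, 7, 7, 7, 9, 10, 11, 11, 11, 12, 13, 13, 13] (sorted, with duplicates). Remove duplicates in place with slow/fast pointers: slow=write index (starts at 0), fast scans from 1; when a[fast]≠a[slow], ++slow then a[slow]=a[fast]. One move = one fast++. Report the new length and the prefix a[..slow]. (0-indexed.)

slow=0 fast=1: a[fast]=2=a[slow] dup, fast++
slow=0 fast=2: a[fast]=3≠a[slow]=2 write a[1]=3, slow++,fast++
slow=1 fast=3: a[fast]=3=a[slow] dup, fast++
slow=1 fast=4: a[fast]=4≠a[slow]=3 write a[2]=4, slow++,fast++
slow=2 fast=5: a[fast]=6≠a[slow]=4 write a[3]=6, slow++,fast++
slow=3 fast=6: a[fast]=7≠a[slow]=6 write a[4]=7, slow++,fast++
slow=4 fast=7: a[fast]=7=a[slow] dup, fast++
slow=4 fast=8: a[fast]=7=a[slow] dup, fast++
slow=4 fast=9: a[fast]=9≠a[slow]=7 write a[5]=9, slow++,fast++
slow=5 fast=10: a[fast]=10≠a[slow]=9 write a[6]=10, slow++,fast++
slow=6 fast=11: a[fast]=11≠a[slow]=10 write a[7]=11, slow++,fast++
slow=7 fast=12: a[fast]=11=a[slow] dup, fast++
slow=7 fast=13: a[fast]=11=a[slow] dup, fast++
slow=7 fast=14: a[fast]=12≠a[slow]=11 write a[8]=12, slow++,fast++
slow=8 fast=15: a[fast]=13≠a[slow]=12 write a[9]=13, slow++,fast++
slow=9 fast=16: a[fast]=13=a[slow] dup, fast++
slow=9 fast=17: a[fast]=13=a[slow] dup, fast++

length 10; prefix = [2, 3, 4, 6, 7, 9, 10, 11, 12, 13]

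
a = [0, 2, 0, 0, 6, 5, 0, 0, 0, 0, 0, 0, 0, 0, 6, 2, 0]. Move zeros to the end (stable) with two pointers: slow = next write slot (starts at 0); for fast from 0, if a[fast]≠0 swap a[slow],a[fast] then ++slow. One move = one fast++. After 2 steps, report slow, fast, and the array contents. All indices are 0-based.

slow=0 fast=0: a[fast]=0, fast++
slow=0 fast=1: a[fast]=2≠0 swap→a[0]=2, slow++,fast++

slow=1, fast=2, a=[2, 0, 0, 0, 6, 5, 0, 0, 0, 0, 0, 0, 0, 0, 6, 2, 0]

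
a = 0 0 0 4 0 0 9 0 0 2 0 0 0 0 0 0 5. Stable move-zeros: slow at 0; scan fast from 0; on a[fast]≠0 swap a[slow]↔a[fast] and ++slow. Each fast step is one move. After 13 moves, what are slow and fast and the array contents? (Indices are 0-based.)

slow=0 fast=0: a[fast]=0, fast++
slow=0 fast=1: a[fast]=0, fast++
slow=0 fast=2: a[fast]=0, fast++
slow=0 fast=3: a[fast]=4≠0 swap→a[0]=4, slow++,fast++
slow=1 fast=4: a[fast]=0, fast++
slow=1 fast=5: a[fast]=0, fast++
slow=1 fast=6: a[fast]=9≠0 swap→a[1]=9, slow++,fast++
slow=2 fast=7: a[fast]=0, fast++
slow=2 fast=8: a[fast]=0, fast++
slow=2 fast=9: a[fast]=2≠0 swap→a[2]=2, slow++,fast++
slow=3 fast=10: a[fast]=0, fast++
slow=3 fast=11: a[fast]=0, fast++
slow=3 fast=12: a[fast]=0, fast++

slow=3, fast=13, a=[4, 9, 2, 0, 0, 0, 0, 0, 0, 0, 0, 0, 0, 0, 0, 0, 5]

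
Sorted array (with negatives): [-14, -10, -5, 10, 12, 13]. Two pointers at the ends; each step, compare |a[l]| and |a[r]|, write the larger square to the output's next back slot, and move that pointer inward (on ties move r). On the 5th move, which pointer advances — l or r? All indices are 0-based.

[0,5] |-14|>|13| out[5]=196 → l++
[1,5] |-10|<=|13| out[4]=169 → r--
[1,4] |-10|<=|12| out[3]=144 → r--
[1,3] |-10|<=|10| out[2]=100 → r--
[1,2] |-10|>|-5| out[1]=100 → l++

l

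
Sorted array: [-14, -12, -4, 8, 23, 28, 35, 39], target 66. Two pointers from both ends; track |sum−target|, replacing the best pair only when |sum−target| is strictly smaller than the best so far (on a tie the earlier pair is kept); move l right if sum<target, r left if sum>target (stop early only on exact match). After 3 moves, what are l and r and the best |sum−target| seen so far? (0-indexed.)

l=3, r=7, best |Δ|=31

l=0 r=7: -14+39=25 d=41 *, l++
l=1 r=7: -12+39=27 d=39 *, l++
l=2 r=7: -4+39=35 d=31 *, l++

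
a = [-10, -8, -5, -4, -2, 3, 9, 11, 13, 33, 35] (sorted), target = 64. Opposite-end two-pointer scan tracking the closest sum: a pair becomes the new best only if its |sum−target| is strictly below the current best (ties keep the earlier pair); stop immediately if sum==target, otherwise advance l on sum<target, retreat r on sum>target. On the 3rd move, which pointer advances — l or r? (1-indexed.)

l

l=1 r=11: -10+35=25 d=39 *, l++
l=2 r=11: -8+35=27 d=37 *, l++
l=3 r=11: -5+35=30 d=34 *, l++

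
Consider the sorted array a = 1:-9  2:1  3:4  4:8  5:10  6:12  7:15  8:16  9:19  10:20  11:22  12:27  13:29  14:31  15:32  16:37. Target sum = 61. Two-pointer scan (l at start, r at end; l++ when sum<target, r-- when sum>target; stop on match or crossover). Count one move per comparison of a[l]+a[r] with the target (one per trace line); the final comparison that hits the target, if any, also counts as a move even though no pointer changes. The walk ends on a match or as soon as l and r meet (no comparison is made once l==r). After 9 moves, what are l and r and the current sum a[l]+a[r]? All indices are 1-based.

l=10, r=16, sum=57

l=1 r=16: -9+37=28 <61, l++
l=2 r=16: 1+37=38 <61, l++
l=3 r=16: 4+37=41 <61, l++
l=4 r=16: 8+37=45 <61, l++
l=5 r=16: 10+37=47 <61, l++
l=6 r=16: 12+37=49 <61, l++
l=7 r=16: 15+37=52 <61, l++
l=8 r=16: 16+37=53 <61, l++
l=9 r=16: 19+37=56 <61, l++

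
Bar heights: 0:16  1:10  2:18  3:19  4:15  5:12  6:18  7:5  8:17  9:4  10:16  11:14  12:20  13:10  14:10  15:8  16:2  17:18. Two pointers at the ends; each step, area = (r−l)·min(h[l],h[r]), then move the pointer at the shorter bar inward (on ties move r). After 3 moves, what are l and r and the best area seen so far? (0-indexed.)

[0,17] min(16,18)*17=272 best=272 * → l++
[1,17] min(10,18)*16=160 best=272 → l++
[2,17] min(18,18)*15=270 best=272 → r--

l=2, r=16, best area=272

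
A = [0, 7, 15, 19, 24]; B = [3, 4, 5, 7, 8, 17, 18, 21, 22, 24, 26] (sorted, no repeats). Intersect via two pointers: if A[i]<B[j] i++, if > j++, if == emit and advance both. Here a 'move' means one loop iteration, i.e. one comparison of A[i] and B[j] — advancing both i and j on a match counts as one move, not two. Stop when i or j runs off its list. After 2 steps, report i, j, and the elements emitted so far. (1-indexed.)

i=1 j=1: 0<3, i++
i=2 j=1: 7>3, j++

i=2, j=2, emitted=[]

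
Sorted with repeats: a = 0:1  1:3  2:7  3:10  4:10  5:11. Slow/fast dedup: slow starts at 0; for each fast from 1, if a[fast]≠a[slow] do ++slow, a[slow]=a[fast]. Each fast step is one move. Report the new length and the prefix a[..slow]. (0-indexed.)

(s=0,f=1) a[fast]=3≠a[slow]=1 write a[1]=3 → slow++,fast++
(s=1,f=2) a[fast]=7≠a[slow]=3 write a[2]=7 → slow++,fast++
(s=2,f=3) a[fast]=10≠a[slow]=7 write a[3]=10 → slow++,fast++
(s=3,f=4) a[fast]=10=a[slow] dup → fast++
(s=3,f=5) a[fast]=11≠a[slow]=10 write a[4]=11 → slow++,fast++

length 5; prefix = [1, 3, 7, 10, 11]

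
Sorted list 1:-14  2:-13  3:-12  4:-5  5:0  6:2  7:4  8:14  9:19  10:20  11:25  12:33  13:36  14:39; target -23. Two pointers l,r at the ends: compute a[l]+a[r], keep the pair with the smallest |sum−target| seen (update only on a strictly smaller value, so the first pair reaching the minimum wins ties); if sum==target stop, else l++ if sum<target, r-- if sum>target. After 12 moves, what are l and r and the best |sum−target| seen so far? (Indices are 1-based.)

l=2, r=3, best |Δ|=3

l=1 r=14: -14+39=25 d=48 *, r--
l=1 r=13: -14+36=22 d=45 *, r--
l=1 r=12: -14+33=19 d=42 *, r--
l=1 r=11: -14+25=11 d=34 *, r--
l=1 r=10: -14+20=6 d=29 *, r--
l=1 r=9: -14+19=5 d=28 *, r--
l=1 r=8: -14+14=0 d=23 *, r--
l=1 r=7: -14+4=-10 d=13 *, r--
l=1 r=6: -14+2=-12 d=11 *, r--
l=1 r=5: -14+0=-14 d=9 *, r--
l=1 r=4: -14+-5=-19 d=4 *, r--
l=1 r=3: -14+-12=-26 d=3 *, l++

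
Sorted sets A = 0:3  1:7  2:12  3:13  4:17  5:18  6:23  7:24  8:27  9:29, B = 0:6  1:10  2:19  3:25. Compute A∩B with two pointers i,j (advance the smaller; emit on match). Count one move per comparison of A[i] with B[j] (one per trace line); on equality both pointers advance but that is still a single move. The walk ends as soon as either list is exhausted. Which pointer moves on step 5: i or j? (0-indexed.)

i

[i=0,j=0] 3<6 → i++
[i=1,j=0] 7>6 → j++
[i=1,j=1] 7<10 → i++
[i=2,j=1] 12>10 → j++
[i=2,j=2] 12<19 → i++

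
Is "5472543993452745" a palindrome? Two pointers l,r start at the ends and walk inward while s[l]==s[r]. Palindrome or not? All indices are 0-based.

l=0 r=15: '5'=='5', l++,r--
l=1 r=14: '4'=='4', l++,r--
l=2 r=13: '7'=='7', l++,r--
l=3 r=12: '2'=='2', l++,r--
l=4 r=11: '5'=='5', l++,r--
l=5 r=10: '4'=='4', l++,r--
l=6 r=9: '3'=='3', l++,r--
l=7 r=8: '9'=='9', l++,r--

palindrome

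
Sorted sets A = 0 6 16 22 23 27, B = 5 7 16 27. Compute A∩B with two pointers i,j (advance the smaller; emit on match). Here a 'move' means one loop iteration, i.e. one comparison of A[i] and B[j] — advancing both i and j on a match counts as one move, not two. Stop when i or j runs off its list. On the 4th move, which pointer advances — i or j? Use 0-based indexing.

j

[i=0,j=0] 0<5 → i++
[i=1,j=0] 6>5 → j++
[i=1,j=1] 6<7 → i++
[i=2,j=1] 16>7 → j++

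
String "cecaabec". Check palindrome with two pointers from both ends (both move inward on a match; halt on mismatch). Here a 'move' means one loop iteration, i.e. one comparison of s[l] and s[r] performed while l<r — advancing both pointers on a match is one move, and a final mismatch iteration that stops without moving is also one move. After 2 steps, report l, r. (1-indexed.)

[1,8] 'c'=='c' → l++,r--
[2,7] 'e'=='e' → l++,r--

l=3, r=6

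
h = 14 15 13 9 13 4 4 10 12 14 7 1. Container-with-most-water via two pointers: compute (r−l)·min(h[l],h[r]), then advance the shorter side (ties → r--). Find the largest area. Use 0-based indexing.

max area = 126

l=0 r=11: min(14,1)*11=11 best=11 *, r--
l=0 r=10: min(14,7)*10=70 best=70 *, r--
l=0 r=9: min(14,14)*9=126 best=126 *, r--
l=0 r=8: min(14,12)*8=96 best=126, r--
l=0 r=7: min(14,10)*7=70 best=126, r--
l=0 r=6: min(14,4)*6=24 best=126, r--
l=0 r=5: min(14,4)*5=20 best=126, r--
l=0 r=4: min(14,13)*4=52 best=126, r--
l=0 r=3: min(14,9)*3=27 best=126, r--
l=0 r=2: min(14,13)*2=26 best=126, r--
l=0 r=1: min(14,15)*1=14 best=126, l++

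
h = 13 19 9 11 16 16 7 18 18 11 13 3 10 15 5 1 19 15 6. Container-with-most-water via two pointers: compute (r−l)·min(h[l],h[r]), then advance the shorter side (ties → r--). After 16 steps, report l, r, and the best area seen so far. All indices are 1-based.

l=1 r=19: min(13,6)*18=108 best=108 *, r--
l=1 r=18: min(13,15)*17=221 best=221 *, l++
l=2 r=18: min(19,15)*16=240 best=240 *, r--
l=2 r=17: min(19,19)*15=285 best=285 *, r--
l=2 r=16: min(19,1)*14=14 best=285, r--
l=2 r=15: min(19,5)*13=65 best=285, r--
l=2 r=14: min(19,15)*12=180 best=285, r--
l=2 r=13: min(19,10)*11=110 best=285, r--
l=2 r=12: min(19,3)*10=30 best=285, r--
l=2 r=11: min(19,13)*9=117 best=285, r--
l=2 r=10: min(19,11)*8=88 best=285, r--
l=2 r=9: min(19,18)*7=126 best=285, r--
l=2 r=8: min(19,18)*6=108 best=285, r--
l=2 r=7: min(19,7)*5=35 best=285, r--
l=2 r=6: min(19,16)*4=64 best=285, r--
l=2 r=5: min(19,16)*3=48 best=285, r--

l=2, r=4, best area=285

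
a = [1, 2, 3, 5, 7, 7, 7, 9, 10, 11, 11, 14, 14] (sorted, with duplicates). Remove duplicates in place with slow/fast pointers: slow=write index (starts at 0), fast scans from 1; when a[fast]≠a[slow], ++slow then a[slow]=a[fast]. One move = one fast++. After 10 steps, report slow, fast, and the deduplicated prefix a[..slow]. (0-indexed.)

slow=0 fast=1: a[fast]=2≠a[slow]=1 write a[1]=2, slow++,fast++
slow=1 fast=2: a[fast]=3≠a[slow]=2 write a[2]=3, slow++,fast++
slow=2 fast=3: a[fast]=5≠a[slow]=3 write a[3]=5, slow++,fast++
slow=3 fast=4: a[fast]=7≠a[slow]=5 write a[4]=7, slow++,fast++
slow=4 fast=5: a[fast]=7=a[slow] dup, fast++
slow=4 fast=6: a[fast]=7=a[slow] dup, fast++
slow=4 fast=7: a[fast]=9≠a[slow]=7 write a[5]=9, slow++,fast++
slow=5 fast=8: a[fast]=10≠a[slow]=9 write a[6]=10, slow++,fast++
slow=6 fast=9: a[fast]=11≠a[slow]=10 write a[7]=11, slow++,fast++
slow=7 fast=10: a[fast]=11=a[slow] dup, fast++

slow=7, fast=11, prefix=[1, 2, 3, 5, 7, 9, 10, 11]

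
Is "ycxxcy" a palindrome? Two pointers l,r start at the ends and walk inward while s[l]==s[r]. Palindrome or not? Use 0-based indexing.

[0,5] 'y'=='y' → l++,r--
[1,4] 'c'=='c' → l++,r--
[2,3] 'x'=='x' → l++,r--

palindrome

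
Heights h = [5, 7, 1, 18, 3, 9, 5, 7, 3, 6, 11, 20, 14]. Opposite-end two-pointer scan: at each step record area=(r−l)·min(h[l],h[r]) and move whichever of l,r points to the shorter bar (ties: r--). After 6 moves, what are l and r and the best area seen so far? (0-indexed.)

l=0 r=12: min(5,14)*12=60 best=60 *, l++
l=1 r=12: min(7,14)*11=77 best=77 *, l++
l=2 r=12: min(1,14)*10=10 best=77, l++
l=3 r=12: min(18,14)*9=126 best=126 *, r--
l=3 r=11: min(18,20)*8=144 best=144 *, l++
l=4 r=11: min(3,20)*7=21 best=144, l++

l=5, r=11, best area=144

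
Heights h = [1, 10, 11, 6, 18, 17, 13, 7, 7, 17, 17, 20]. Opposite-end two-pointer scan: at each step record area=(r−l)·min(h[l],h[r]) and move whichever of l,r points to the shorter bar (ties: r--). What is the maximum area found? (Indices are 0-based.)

[0,11] min(1,20)*11=11 best=11 * → l++
[1,11] min(10,20)*10=100 best=100 * → l++
[2,11] min(11,20)*9=99 best=100 → l++
[3,11] min(6,20)*8=48 best=100 → l++
[4,11] min(18,20)*7=126 best=126 * → l++
[5,11] min(17,20)*6=102 best=126 → l++
[6,11] min(13,20)*5=65 best=126 → l++
[7,11] min(7,20)*4=28 best=126 → l++
[8,11] min(7,20)*3=21 best=126 → l++
[9,11] min(17,20)*2=34 best=126 → l++
[10,11] min(17,20)*1=17 best=126 → l++

max area = 126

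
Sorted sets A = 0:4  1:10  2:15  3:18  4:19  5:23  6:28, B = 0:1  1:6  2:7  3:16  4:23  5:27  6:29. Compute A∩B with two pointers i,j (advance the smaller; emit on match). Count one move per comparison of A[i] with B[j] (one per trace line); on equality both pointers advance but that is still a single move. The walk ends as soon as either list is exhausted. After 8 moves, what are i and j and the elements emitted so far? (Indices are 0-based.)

[i=0,j=0] 4>1 → j++
[i=0,j=1] 4<6 → i++
[i=1,j=1] 10>6 → j++
[i=1,j=2] 10>7 → j++
[i=1,j=3] 10<16 → i++
[i=2,j=3] 15<16 → i++
[i=3,j=3] 18>16 → j++
[i=3,j=4] 18<23 → i++

i=4, j=4, emitted=[]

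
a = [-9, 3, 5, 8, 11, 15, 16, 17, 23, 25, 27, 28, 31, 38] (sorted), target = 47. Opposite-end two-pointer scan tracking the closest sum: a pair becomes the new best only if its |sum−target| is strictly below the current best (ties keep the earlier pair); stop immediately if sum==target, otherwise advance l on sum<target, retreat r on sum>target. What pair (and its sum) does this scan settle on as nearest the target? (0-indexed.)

[0,13] -9+38=29 d=18 * → l++
[1,13] 3+38=41 d=6 * → l++
[2,13] 5+38=43 d=4 * → l++
[3,13] 8+38=46 d=1 * → l++
[4,13] 11+38=49 d=2 → r--
[4,12] 11+31=42 d=5 → l++
[5,12] 15+31=46 d=1 → l++
[6,12] 16+31=47 d=0 * → stop

pair (16, 31) with sum 47 (|Δ|=0)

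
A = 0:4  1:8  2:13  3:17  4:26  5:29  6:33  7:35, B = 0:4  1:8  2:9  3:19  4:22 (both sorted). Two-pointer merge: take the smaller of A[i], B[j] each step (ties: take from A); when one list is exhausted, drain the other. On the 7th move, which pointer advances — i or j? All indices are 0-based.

[i=0,j=0] A[i]=4<=B[j]=4 take 4 → i++
[i=1,j=0] A[i]=8>B[j]=4 take 4 → j++
[i=1,j=1] A[i]=8<=B[j]=8 take 8 → i++
[i=2,j=1] A[i]=13>B[j]=8 take 8 → j++
[i=2,j=2] A[i]=13>B[j]=9 take 9 → j++
[i=2,j=3] A[i]=13<=B[j]=19 take 13 → i++
[i=3,j=3] A[i]=17<=B[j]=19 take 17 → i++

i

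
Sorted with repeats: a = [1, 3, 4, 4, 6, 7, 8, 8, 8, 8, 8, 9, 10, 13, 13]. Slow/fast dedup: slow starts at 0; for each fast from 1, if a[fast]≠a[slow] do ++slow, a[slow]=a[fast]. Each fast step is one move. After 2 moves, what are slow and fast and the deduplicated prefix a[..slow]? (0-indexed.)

(s=0,f=1) a[fast]=3≠a[slow]=1 write a[1]=3 → slow++,fast++
(s=1,f=2) a[fast]=4≠a[slow]=3 write a[2]=4 → slow++,fast++

slow=2, fast=3, prefix=[1, 3, 4]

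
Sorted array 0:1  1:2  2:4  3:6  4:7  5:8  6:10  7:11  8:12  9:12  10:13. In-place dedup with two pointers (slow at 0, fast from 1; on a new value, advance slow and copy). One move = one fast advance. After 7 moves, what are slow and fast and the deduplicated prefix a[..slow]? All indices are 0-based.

(s=0,f=1) a[fast]=2≠a[slow]=1 write a[1]=2 → slow++,fast++
(s=1,f=2) a[fast]=4≠a[slow]=2 write a[2]=4 → slow++,fast++
(s=2,f=3) a[fast]=6≠a[slow]=4 write a[3]=6 → slow++,fast++
(s=3,f=4) a[fast]=7≠a[slow]=6 write a[4]=7 → slow++,fast++
(s=4,f=5) a[fast]=8≠a[slow]=7 write a[5]=8 → slow++,fast++
(s=5,f=6) a[fast]=10≠a[slow]=8 write a[6]=10 → slow++,fast++
(s=6,f=7) a[fast]=11≠a[slow]=10 write a[7]=11 → slow++,fast++

slow=7, fast=8, prefix=[1, 2, 4, 6, 7, 8, 10, 11]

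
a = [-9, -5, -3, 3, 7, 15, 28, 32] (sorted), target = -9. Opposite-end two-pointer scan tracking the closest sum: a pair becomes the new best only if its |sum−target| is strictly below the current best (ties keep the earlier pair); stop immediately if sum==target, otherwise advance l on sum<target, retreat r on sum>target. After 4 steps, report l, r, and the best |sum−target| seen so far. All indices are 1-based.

[1,8] -9+32=23 d=32 * → r--
[1,7] -9+28=19 d=28 * → r--
[1,6] -9+15=6 d=15 * → r--
[1,5] -9+7=-2 d=7 * → r--

l=1, r=4, best |Δ|=7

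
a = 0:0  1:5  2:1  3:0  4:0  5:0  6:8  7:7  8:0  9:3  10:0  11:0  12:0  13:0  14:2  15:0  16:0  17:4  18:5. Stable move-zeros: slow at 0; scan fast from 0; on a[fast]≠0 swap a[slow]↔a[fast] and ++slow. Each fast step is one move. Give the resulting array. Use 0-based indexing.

[5, 1, 8, 7, 3, 2, 4, 5, 0, 0, 0, 0, 0, 0, 0, 0, 0, 0, 0]

(s=0,f=0) a[fast]=0 → fast++
(s=0,f=1) a[fast]=5≠0 swap→a[0]=5 → slow++,fast++
(s=1,f=2) a[fast]=1≠0 swap→a[1]=1 → slow++,fast++
(s=2,f=3) a[fast]=0 → fast++
(s=2,f=4) a[fast]=0 → fast++
(s=2,f=5) a[fast]=0 → fast++
(s=2,f=6) a[fast]=8≠0 swap→a[2]=8 → slow++,fast++
(s=3,f=7) a[fast]=7≠0 swap→a[3]=7 → slow++,fast++
(s=4,f=8) a[fast]=0 → fast++
(s=4,f=9) a[fast]=3≠0 swap→a[4]=3 → slow++,fast++
(s=5,f=10) a[fast]=0 → fast++
(s=5,f=11) a[fast]=0 → fast++
(s=5,f=12) a[fast]=0 → fast++
(s=5,f=13) a[fast]=0 → fast++
(s=5,f=14) a[fast]=2≠0 swap→a[5]=2 → slow++,fast++
(s=6,f=15) a[fast]=0 → fast++
(s=6,f=16) a[fast]=0 → fast++
(s=6,f=17) a[fast]=4≠0 swap→a[6]=4 → slow++,fast++
(s=7,f=18) a[fast]=5≠0 swap→a[7]=5 → slow++,fast++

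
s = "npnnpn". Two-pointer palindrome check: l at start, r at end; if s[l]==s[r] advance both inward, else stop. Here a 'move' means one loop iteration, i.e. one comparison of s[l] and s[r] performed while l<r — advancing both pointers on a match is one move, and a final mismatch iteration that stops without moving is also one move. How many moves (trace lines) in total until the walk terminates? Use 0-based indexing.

3 moves

l=0 r=5: 'n'=='n', l++,r--
l=1 r=4: 'p'=='p', l++,r--
l=2 r=3: 'n'=='n', l++,r--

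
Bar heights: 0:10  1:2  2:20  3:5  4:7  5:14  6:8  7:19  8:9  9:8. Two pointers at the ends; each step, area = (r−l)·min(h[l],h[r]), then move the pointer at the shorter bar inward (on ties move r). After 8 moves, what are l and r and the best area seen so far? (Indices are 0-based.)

l=0 r=9: min(10,8)*9=72 best=72 *, r--
l=0 r=8: min(10,9)*8=72 best=72, r--
l=0 r=7: min(10,19)*7=70 best=72, l++
l=1 r=7: min(2,19)*6=12 best=72, l++
l=2 r=7: min(20,19)*5=95 best=95 *, r--
l=2 r=6: min(20,8)*4=32 best=95, r--
l=2 r=5: min(20,14)*3=42 best=95, r--
l=2 r=4: min(20,7)*2=14 best=95, r--

l=2, r=3, best area=95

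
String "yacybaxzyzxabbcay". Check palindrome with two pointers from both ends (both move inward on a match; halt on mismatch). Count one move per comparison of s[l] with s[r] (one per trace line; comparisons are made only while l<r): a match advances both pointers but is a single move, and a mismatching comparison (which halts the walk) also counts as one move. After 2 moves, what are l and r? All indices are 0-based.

l=2, r=14

l=0 r=16: 'y'=='y', l++,r--
l=1 r=15: 'a'=='a', l++,r--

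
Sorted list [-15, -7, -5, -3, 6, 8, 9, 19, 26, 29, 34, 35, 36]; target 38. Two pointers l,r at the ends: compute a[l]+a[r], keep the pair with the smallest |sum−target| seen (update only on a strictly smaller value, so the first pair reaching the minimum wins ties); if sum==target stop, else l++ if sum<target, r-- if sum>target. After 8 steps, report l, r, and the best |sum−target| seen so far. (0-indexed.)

l=0 r=12: -15+36=21 d=17 *, l++
l=1 r=12: -7+36=29 d=9 *, l++
l=2 r=12: -5+36=31 d=7 *, l++
l=3 r=12: -3+36=33 d=5 *, l++
l=4 r=12: 6+36=42 d=4 *, r--
l=4 r=11: 6+35=41 d=3 *, r--
l=4 r=10: 6+34=40 d=2 *, r--
l=4 r=9: 6+29=35 d=3, l++

l=5, r=9, best |Δ|=2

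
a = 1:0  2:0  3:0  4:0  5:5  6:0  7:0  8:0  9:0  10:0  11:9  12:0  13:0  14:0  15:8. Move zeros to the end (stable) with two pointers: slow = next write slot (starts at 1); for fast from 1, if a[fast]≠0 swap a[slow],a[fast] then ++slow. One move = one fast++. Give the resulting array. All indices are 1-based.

[5, 9, 8, 0, 0, 0, 0, 0, 0, 0, 0, 0, 0, 0, 0]

(s=1,f=1) a[fast]=0 → fast++
(s=1,f=2) a[fast]=0 → fast++
(s=1,f=3) a[fast]=0 → fast++
(s=1,f=4) a[fast]=0 → fast++
(s=1,f=5) a[fast]=5≠0 swap→a[1]=5 → slow++,fast++
(s=2,f=6) a[fast]=0 → fast++
(s=2,f=7) a[fast]=0 → fast++
(s=2,f=8) a[fast]=0 → fast++
(s=2,f=9) a[fast]=0 → fast++
(s=2,f=10) a[fast]=0 → fast++
(s=2,f=11) a[fast]=9≠0 swap→a[2]=9 → slow++,fast++
(s=3,f=12) a[fast]=0 → fast++
(s=3,f=13) a[fast]=0 → fast++
(s=3,f=14) a[fast]=0 → fast++
(s=3,f=15) a[fast]=8≠0 swap→a[3]=8 → slow++,fast++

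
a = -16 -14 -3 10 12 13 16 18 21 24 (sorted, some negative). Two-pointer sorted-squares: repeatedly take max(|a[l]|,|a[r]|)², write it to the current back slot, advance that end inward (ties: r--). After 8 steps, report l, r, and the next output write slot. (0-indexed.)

[0,9] |-16|<=|24| out[9]=576 → r--
[0,8] |-16|<=|21| out[8]=441 → r--
[0,7] |-16|<=|18| out[7]=324 → r--
[0,6] |-16|<=|16| out[6]=256 → r--
[0,5] |-16|>|13| out[5]=256 → l++
[1,5] |-14|>|13| out[4]=196 → l++
[2,5] |-3|<=|13| out[3]=169 → r--
[2,4] |-3|<=|12| out[2]=144 → r--

l=2, r=3, next write slot=1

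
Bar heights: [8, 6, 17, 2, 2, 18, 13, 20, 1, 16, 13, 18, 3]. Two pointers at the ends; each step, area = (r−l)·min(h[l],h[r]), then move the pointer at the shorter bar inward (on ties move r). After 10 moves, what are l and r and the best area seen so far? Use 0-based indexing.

l=5, r=7, best area=153

l=0 r=12: min(8,3)*12=36 best=36 *, r--
l=0 r=11: min(8,18)*11=88 best=88 *, l++
l=1 r=11: min(6,18)*10=60 best=88, l++
l=2 r=11: min(17,18)*9=153 best=153 *, l++
l=3 r=11: min(2,18)*8=16 best=153, l++
l=4 r=11: min(2,18)*7=14 best=153, l++
l=5 r=11: min(18,18)*6=108 best=153, r--
l=5 r=10: min(18,13)*5=65 best=153, r--
l=5 r=9: min(18,16)*4=64 best=153, r--
l=5 r=8: min(18,1)*3=3 best=153, r--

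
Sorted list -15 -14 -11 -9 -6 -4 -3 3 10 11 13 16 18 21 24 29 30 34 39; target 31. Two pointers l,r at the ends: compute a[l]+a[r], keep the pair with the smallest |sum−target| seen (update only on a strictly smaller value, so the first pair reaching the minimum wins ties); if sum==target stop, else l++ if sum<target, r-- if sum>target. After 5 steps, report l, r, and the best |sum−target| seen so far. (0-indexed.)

l=0 r=18: -15+39=24 d=7 *, l++
l=1 r=18: -14+39=25 d=6 *, l++
l=2 r=18: -11+39=28 d=3 *, l++
l=3 r=18: -9+39=30 d=1 *, l++
l=4 r=18: -6+39=33 d=2, r--

l=4, r=17, best |Δ|=1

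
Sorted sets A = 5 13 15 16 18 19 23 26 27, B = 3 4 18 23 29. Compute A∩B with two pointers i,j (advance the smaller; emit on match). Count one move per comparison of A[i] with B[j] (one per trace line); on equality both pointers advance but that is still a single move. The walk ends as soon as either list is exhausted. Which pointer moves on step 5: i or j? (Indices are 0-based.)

i=0 j=0: 5>3, j++
i=0 j=1: 5>4, j++
i=0 j=2: 5<18, i++
i=1 j=2: 13<18, i++
i=2 j=2: 15<18, i++

i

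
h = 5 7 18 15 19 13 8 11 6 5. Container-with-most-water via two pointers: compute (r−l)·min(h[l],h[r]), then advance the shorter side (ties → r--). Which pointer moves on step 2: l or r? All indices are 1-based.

l=1 r=10: min(5,5)*9=45 best=45 *, r--
l=1 r=9: min(5,6)*8=40 best=45, l++

l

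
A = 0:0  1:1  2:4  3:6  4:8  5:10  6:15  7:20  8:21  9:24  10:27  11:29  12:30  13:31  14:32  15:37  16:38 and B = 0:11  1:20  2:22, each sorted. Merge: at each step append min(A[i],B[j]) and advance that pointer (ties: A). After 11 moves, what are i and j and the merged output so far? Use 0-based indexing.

i=0 j=0: A[i]=0<=B[j]=11 take 0, i++
i=1 j=0: A[i]=1<=B[j]=11 take 1, i++
i=2 j=0: A[i]=4<=B[j]=11 take 4, i++
i=3 j=0: A[i]=6<=B[j]=11 take 6, i++
i=4 j=0: A[i]=8<=B[j]=11 take 8, i++
i=5 j=0: A[i]=10<=B[j]=11 take 10, i++
i=6 j=0: A[i]=15>B[j]=11 take 11, j++
i=6 j=1: A[i]=15<=B[j]=20 take 15, i++
i=7 j=1: A[i]=20<=B[j]=20 take 20, i++
i=8 j=1: A[i]=21>B[j]=20 take 20, j++
i=8 j=2: A[i]=21<=B[j]=22 take 21, i++

i=9, j=2, merged so far=[0, 1, 4, 6, 8, 10, 11, 15, 20, 20, 21]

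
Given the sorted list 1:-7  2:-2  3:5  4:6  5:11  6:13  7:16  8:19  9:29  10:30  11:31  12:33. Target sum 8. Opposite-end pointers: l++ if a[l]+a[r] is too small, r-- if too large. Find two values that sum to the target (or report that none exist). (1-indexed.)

[1,12] -7+33=26 >8 → r--
[1,11] -7+31=24 >8 → r--
[1,10] -7+30=23 >8 → r--
[1,9] -7+29=22 >8 → r--
[1,8] -7+19=12 >8 → r--
[1,7] -7+16=9 >8 → r--
[1,6] -7+13=6 <8 → l++
[2,6] -2+13=11 >8 → r--
[2,5] -2+11=9 >8 → r--
[2,4] -2+6=4 <8 → l++
[3,4] 5+6=11 >8 → r--

no pair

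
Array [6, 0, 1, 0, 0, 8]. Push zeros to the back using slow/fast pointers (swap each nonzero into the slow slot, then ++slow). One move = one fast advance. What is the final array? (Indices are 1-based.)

[6, 1, 8, 0, 0, 0]

slow=1 fast=1: a[fast]=6≠0 swap→a[1]=6, slow++,fast++
slow=2 fast=2: a[fast]=0, fast++
slow=2 fast=3: a[fast]=1≠0 swap→a[2]=1, slow++,fast++
slow=3 fast=4: a[fast]=0, fast++
slow=3 fast=5: a[fast]=0, fast++
slow=3 fast=6: a[fast]=8≠0 swap→a[3]=8, slow++,fast++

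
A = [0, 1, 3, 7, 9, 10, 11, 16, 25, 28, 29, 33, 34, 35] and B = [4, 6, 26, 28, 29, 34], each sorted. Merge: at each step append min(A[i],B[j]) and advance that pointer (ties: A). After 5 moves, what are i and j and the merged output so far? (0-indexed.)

i=0 j=0: A[i]=0<=B[j]=4 take 0, i++
i=1 j=0: A[i]=1<=B[j]=4 take 1, i++
i=2 j=0: A[i]=3<=B[j]=4 take 3, i++
i=3 j=0: A[i]=7>B[j]=4 take 4, j++
i=3 j=1: A[i]=7>B[j]=6 take 6, j++

i=3, j=2, merged so far=[0, 1, 3, 4, 6]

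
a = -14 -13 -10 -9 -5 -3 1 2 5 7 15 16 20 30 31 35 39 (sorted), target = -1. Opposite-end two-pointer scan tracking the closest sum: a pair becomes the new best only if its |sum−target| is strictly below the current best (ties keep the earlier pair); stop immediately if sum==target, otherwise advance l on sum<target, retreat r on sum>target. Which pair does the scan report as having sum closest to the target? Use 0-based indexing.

[0,16] -14+39=25 d=26 * → r--
[0,15] -14+35=21 d=22 * → r--
[0,14] -14+31=17 d=18 * → r--
[0,13] -14+30=16 d=17 * → r--
[0,12] -14+20=6 d=7 * → r--
[0,11] -14+16=2 d=3 * → r--
[0,10] -14+15=1 d=2 * → r--
[0,9] -14+7=-7 d=6 → l++
[1,9] -13+7=-6 d=5 → l++
[2,9] -10+7=-3 d=2 → l++
[3,9] -9+7=-2 d=1 * → l++
[4,9] -5+7=2 d=3 → r--
[4,8] -5+5=0 d=1 → r--
[4,7] -5+2=-3 d=2 → l++
[5,7] -3+2=-1 d=0 * → stop

pair (-3, 2) with sum -1 (|Δ|=0)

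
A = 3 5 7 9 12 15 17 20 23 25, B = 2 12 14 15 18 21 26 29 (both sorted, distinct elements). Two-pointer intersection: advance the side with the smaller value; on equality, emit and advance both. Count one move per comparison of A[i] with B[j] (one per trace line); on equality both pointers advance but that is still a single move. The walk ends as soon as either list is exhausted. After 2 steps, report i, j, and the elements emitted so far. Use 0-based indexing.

i=1, j=1, emitted=[]

i=0 j=0: 3>2, j++
i=0 j=1: 3<12, i++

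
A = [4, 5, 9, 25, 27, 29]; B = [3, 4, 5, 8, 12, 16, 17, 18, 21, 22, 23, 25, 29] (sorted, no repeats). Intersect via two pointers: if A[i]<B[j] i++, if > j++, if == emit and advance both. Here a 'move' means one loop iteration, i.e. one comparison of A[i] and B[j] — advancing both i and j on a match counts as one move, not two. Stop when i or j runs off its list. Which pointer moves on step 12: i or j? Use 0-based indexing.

i=0 j=0: 4>3, j++
i=0 j=1: 4==4 emit, i++,j++
i=1 j=2: 5==5 emit, i++,j++
i=2 j=3: 9>8, j++
i=2 j=4: 9<12, i++
i=3 j=4: 25>12, j++
i=3 j=5: 25>16, j++
i=3 j=6: 25>17, j++
i=3 j=7: 25>18, j++
i=3 j=8: 25>21, j++
i=3 j=9: 25>22, j++
i=3 j=10: 25>23, j++

j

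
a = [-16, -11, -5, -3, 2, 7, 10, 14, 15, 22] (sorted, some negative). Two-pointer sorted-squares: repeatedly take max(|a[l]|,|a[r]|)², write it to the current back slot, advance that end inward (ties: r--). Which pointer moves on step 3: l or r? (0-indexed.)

r

[0,9] |-16|<=|22| out[9]=484 → r--
[0,8] |-16|>|15| out[8]=256 → l++
[1,8] |-11|<=|15| out[7]=225 → r--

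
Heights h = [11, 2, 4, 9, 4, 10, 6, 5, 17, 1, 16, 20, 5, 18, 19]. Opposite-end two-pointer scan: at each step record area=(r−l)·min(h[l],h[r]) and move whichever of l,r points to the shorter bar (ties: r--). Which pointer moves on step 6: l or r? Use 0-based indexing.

l

l=0 r=14: min(11,19)*14=154 best=154 *, l++
l=1 r=14: min(2,19)*13=26 best=154, l++
l=2 r=14: min(4,19)*12=48 best=154, l++
l=3 r=14: min(9,19)*11=99 best=154, l++
l=4 r=14: min(4,19)*10=40 best=154, l++
l=5 r=14: min(10,19)*9=90 best=154, l++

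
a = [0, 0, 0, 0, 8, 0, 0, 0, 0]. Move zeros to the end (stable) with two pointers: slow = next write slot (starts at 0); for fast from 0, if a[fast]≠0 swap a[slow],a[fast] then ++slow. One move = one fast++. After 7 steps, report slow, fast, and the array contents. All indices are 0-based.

slow=0 fast=0: a[fast]=0, fast++
slow=0 fast=1: a[fast]=0, fast++
slow=0 fast=2: a[fast]=0, fast++
slow=0 fast=3: a[fast]=0, fast++
slow=0 fast=4: a[fast]=8≠0 swap→a[0]=8, slow++,fast++
slow=1 fast=5: a[fast]=0, fast++
slow=1 fast=6: a[fast]=0, fast++

slow=1, fast=7, a=[8, 0, 0, 0, 0, 0, 0, 0, 0]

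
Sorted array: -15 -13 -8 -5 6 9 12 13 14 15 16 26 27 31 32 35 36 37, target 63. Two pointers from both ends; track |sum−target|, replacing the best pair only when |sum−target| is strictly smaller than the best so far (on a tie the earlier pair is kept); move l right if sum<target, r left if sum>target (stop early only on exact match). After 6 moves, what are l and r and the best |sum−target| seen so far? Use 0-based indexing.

[0,17] -15+37=22 d=41 * → l++
[1,17] -13+37=24 d=39 * → l++
[2,17] -8+37=29 d=34 * → l++
[3,17] -5+37=32 d=31 * → l++
[4,17] 6+37=43 d=20 * → l++
[5,17] 9+37=46 d=17 * → l++

l=6, r=17, best |Δ|=17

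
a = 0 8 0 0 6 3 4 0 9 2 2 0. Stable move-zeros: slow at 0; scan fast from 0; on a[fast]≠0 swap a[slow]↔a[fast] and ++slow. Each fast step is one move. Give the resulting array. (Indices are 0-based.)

[8, 6, 3, 4, 9, 2, 2, 0, 0, 0, 0, 0]

(s=0,f=0) a[fast]=0 → fast++
(s=0,f=1) a[fast]=8≠0 swap→a[0]=8 → slow++,fast++
(s=1,f=2) a[fast]=0 → fast++
(s=1,f=3) a[fast]=0 → fast++
(s=1,f=4) a[fast]=6≠0 swap→a[1]=6 → slow++,fast++
(s=2,f=5) a[fast]=3≠0 swap→a[2]=3 → slow++,fast++
(s=3,f=6) a[fast]=4≠0 swap→a[3]=4 → slow++,fast++
(s=4,f=7) a[fast]=0 → fast++
(s=4,f=8) a[fast]=9≠0 swap→a[4]=9 → slow++,fast++
(s=5,f=9) a[fast]=2≠0 swap→a[5]=2 → slow++,fast++
(s=6,f=10) a[fast]=2≠0 swap→a[6]=2 → slow++,fast++
(s=7,f=11) a[fast]=0 → fast++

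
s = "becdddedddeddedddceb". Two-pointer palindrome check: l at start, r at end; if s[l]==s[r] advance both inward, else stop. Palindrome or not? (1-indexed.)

not a palindrome (mismatch at 10,11)

l=1 r=20: 'b'=='b', l++,r--
l=2 r=19: 'e'=='e', l++,r--
l=3 r=18: 'c'=='c', l++,r--
l=4 r=17: 'd'=='d', l++,r--
l=5 r=16: 'd'=='d', l++,r--
l=6 r=15: 'd'=='d', l++,r--
l=7 r=14: 'e'=='e', l++,r--
l=8 r=13: 'd'=='d', l++,r--
l=9 r=12: 'd'=='d', l++,r--
l=10 r=11: 'd'!='e', stop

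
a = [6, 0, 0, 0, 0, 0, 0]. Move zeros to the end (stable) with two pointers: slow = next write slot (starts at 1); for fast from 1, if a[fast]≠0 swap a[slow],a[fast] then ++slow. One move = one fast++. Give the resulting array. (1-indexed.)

[6, 0, 0, 0, 0, 0, 0]

(s=1,f=1) a[fast]=6≠0 swap→a[1]=6 → slow++,fast++
(s=2,f=2) a[fast]=0 → fast++
(s=2,f=3) a[fast]=0 → fast++
(s=2,f=4) a[fast]=0 → fast++
(s=2,f=5) a[fast]=0 → fast++
(s=2,f=6) a[fast]=0 → fast++
(s=2,f=7) a[fast]=0 → fast++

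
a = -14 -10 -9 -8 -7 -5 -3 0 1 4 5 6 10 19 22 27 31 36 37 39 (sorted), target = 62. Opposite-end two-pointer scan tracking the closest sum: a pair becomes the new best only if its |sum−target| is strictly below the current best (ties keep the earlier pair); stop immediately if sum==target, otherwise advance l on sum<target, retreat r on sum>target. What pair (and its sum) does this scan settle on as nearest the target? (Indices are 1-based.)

pair (22, 39) with sum 61 (|Δ|=1)

[1,20] -14+39=25 d=37 * → l++
[2,20] -10+39=29 d=33 * → l++
[3,20] -9+39=30 d=32 * → l++
[4,20] -8+39=31 d=31 * → l++
[5,20] -7+39=32 d=30 * → l++
[6,20] -5+39=34 d=28 * → l++
[7,20] -3+39=36 d=26 * → l++
[8,20] 0+39=39 d=23 * → l++
[9,20] 1+39=40 d=22 * → l++
[10,20] 4+39=43 d=19 * → l++
[11,20] 5+39=44 d=18 * → l++
[12,20] 6+39=45 d=17 * → l++
[13,20] 10+39=49 d=13 * → l++
[14,20] 19+39=58 d=4 * → l++
[15,20] 22+39=61 d=1 * → l++
[16,20] 27+39=66 d=4 → r--
[16,19] 27+37=64 d=2 → r--
[16,18] 27+36=63 d=1 → r--
[16,17] 27+31=58 d=4 → l++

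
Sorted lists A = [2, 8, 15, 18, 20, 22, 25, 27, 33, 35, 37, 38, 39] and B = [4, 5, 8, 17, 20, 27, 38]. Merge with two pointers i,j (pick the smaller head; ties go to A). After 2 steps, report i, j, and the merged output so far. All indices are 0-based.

[i=0,j=0] A[i]=2<=B[j]=4 take 2 → i++
[i=1,j=0] A[i]=8>B[j]=4 take 4 → j++

i=1, j=1, merged so far=[2, 4]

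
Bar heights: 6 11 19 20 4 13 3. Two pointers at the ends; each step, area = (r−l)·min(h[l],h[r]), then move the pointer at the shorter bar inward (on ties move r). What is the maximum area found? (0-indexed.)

[0,6] min(6,3)*6=18 best=18 * → r--
[0,5] min(6,13)*5=30 best=30 * → l++
[1,5] min(11,13)*4=44 best=44 * → l++
[2,5] min(19,13)*3=39 best=44 → r--
[2,4] min(19,4)*2=8 best=44 → r--
[2,3] min(19,20)*1=19 best=44 → l++

max area = 44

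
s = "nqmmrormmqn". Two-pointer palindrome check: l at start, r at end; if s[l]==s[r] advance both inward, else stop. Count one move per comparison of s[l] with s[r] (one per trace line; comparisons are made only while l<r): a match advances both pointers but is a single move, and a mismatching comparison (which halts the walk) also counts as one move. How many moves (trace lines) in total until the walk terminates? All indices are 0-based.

5 moves

[0,10] 'n'=='n' → l++,r--
[1,9] 'q'=='q' → l++,r--
[2,8] 'm'=='m' → l++,r--
[3,7] 'm'=='m' → l++,r--
[4,6] 'r'=='r' → l++,r--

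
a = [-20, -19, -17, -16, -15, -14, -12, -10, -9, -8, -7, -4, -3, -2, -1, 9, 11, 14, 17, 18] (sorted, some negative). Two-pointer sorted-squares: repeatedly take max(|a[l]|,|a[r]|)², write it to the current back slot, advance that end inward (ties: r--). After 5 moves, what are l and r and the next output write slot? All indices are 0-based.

l=0 r=19: |-20|>|18| out[19]=400, l++
l=1 r=19: |-19|>|18| out[18]=361, l++
l=2 r=19: |-17|<=|18| out[17]=324, r--
l=2 r=18: |-17|<=|17| out[16]=289, r--
l=2 r=17: |-17|>|14| out[15]=289, l++

l=3, r=17, next write slot=14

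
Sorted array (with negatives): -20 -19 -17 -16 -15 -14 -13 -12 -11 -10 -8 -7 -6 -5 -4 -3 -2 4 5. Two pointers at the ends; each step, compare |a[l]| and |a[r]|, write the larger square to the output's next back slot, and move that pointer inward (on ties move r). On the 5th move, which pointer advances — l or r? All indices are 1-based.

l

[1,19] |-20|>|5| out[19]=400 → l++
[2,19] |-19|>|5| out[18]=361 → l++
[3,19] |-17|>|5| out[17]=289 → l++
[4,19] |-16|>|5| out[16]=256 → l++
[5,19] |-15|>|5| out[15]=225 → l++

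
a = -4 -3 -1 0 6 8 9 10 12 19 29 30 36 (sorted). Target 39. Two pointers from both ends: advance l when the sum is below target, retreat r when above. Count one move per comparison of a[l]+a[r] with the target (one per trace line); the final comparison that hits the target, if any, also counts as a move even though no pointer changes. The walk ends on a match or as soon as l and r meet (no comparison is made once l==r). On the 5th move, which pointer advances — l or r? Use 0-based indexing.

[0,12] -4+36=32 <39 → l++
[1,12] -3+36=33 <39 → l++
[2,12] -1+36=35 <39 → l++
[3,12] 0+36=36 <39 → l++
[4,12] 6+36=42 >39 → r--

r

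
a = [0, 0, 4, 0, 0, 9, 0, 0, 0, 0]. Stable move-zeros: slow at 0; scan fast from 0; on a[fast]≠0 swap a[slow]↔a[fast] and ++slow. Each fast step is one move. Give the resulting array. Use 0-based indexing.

(s=0,f=0) a[fast]=0 → fast++
(s=0,f=1) a[fast]=0 → fast++
(s=0,f=2) a[fast]=4≠0 swap→a[0]=4 → slow++,fast++
(s=1,f=3) a[fast]=0 → fast++
(s=1,f=4) a[fast]=0 → fast++
(s=1,f=5) a[fast]=9≠0 swap→a[1]=9 → slow++,fast++
(s=2,f=6) a[fast]=0 → fast++
(s=2,f=7) a[fast]=0 → fast++
(s=2,f=8) a[fast]=0 → fast++
(s=2,f=9) a[fast]=0 → fast++

[4, 9, 0, 0, 0, 0, 0, 0, 0, 0]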